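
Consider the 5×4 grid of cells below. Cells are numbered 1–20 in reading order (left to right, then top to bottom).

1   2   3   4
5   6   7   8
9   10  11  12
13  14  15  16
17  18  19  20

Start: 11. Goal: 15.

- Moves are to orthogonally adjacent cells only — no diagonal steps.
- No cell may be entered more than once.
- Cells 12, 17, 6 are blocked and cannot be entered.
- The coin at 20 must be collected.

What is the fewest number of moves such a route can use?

Any route passes through 20 somewhere between 11 and 15. Summing Manhattan distances along the two legs (11 → 20 → 15) gives a lower bound of 3 + 2 = 5 moves.
The shortest route satisfying every rule uses 7 moves: 11 → 10 → 14 → 18 → 19 → 20 → 16 → 15.
The bound of 5 isn't tight here; checking systematically, no route of length 5 through 6 satisfies every constraint, so 7 is the minimum.

7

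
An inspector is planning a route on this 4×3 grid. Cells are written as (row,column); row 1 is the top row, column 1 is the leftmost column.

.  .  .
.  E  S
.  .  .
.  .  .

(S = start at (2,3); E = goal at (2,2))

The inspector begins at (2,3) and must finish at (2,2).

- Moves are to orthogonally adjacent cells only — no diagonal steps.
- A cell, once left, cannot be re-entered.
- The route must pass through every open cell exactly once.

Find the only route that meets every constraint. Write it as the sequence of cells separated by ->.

Need to visit all 12 open cells exactly once, starting at (2,3) and ending at (2,2).
Route from (2,3): up 1 to (1,3), left 2 to (1,1), down 3 to (4,1), right 2 to (4,3), up 1 to (3,3), left 1 to (3,2), up 1 to (2,2) — 11 moves in all.
Check: all 12 open cells covered.

(2,3) -> (1,3) -> (1,2) -> (1,1) -> (2,1) -> (3,1) -> (4,1) -> (4,2) -> (4,3) -> (3,3) -> (3,2) -> (2,2)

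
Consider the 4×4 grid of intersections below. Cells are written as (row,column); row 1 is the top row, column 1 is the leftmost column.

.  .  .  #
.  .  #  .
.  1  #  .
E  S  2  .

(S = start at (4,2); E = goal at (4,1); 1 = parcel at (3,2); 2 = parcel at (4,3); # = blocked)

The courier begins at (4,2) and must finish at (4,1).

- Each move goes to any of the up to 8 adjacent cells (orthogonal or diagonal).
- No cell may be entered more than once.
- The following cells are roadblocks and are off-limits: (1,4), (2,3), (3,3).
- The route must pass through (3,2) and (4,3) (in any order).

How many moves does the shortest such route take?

3

Any route passes through (3,2) and (4,3) in some order between (4,2) and (4,1). Summing Chebyshev distances along each leg and taking the cheapest ordering ((4,2) → (4,3) → (3,2) → (4,1)) gives a lower bound of 1 + 1 + 1 = 3 moves.
A route of 3 moves achieves this: (4,2) → (4,3) → (3,2) → (4,1).
Since 3 matches the lower bound, it is optimal.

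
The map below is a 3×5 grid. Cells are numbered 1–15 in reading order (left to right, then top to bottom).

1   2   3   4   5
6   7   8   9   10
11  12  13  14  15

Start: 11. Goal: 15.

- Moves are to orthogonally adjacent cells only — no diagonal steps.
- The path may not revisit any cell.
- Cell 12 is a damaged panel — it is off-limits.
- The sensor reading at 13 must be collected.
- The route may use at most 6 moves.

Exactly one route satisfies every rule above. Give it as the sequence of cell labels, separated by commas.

11, 6, 7, 8, 13, 14, 15

Any route must reach 13 and still end at 15 within 6 moves, so the order of the required stops is forced.
Route from 11: up 1 to 6, right 2 to 8, down 1 to 13, right 2 to 15 — 6 moves in all.
Check: all required cells visited; 6 ≤ 6 moves.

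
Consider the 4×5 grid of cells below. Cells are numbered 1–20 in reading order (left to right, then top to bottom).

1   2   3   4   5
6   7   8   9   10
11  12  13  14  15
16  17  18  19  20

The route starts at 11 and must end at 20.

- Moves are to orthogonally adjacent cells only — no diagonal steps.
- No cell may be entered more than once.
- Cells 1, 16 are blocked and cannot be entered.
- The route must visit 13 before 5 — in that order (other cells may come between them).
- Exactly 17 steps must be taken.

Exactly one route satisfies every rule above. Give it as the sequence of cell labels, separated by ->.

The waypoints must appear in the order 13, 5, with no cell reused.
Route from 11: up to 6, right to 7, up to 2, right to 3, 2× down (reaching 13), left to 12, down to 17, 2× right (reaching 19), 3× up (reaching 4), right to 5, 3× down (reaching 20) — 17 moves in all.
Check: order respected (13 at step 6, 5 at step 14); 17 moves as required.

11 -> 6 -> 7 -> 2 -> 3 -> 8 -> 13 -> 12 -> 17 -> 18 -> 19 -> 14 -> 9 -> 4 -> 5 -> 10 -> 15 -> 20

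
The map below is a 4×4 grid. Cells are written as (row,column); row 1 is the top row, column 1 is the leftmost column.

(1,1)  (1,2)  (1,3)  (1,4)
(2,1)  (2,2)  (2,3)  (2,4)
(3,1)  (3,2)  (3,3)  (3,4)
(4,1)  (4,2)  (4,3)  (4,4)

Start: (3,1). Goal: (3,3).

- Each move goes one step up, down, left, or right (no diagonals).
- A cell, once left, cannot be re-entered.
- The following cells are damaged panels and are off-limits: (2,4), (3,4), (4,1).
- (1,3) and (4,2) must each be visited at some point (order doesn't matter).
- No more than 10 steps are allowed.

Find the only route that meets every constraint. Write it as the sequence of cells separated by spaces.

The 10-move cap with required stops at (1,3), (4,2) leaves no slack for detours.
Route from (3,1): up 2 to (1,1), right 2 to (1,3), down 1 to (2,3), left 1 to (2,2), down 2 to (4,2), right 1 to (4,3), up 1 to (3,3) — 10 moves in all.
Check: all required cells visited; 10 ≤ 10 moves.

(3,1) (2,1) (1,1) (1,2) (1,3) (2,3) (2,2) (3,2) (4,2) (4,3) (3,3)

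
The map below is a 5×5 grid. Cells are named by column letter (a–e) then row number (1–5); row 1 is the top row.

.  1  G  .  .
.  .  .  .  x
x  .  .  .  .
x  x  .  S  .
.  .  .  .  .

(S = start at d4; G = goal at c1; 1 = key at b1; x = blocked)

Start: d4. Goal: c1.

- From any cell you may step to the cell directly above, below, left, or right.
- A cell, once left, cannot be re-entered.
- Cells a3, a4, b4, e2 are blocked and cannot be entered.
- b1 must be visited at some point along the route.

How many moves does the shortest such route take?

Any route passes through b1 somewhere between d4 and c1. Summing Manhattan distances along the two legs (d4 → b1 → c1) gives a lower bound of 5 + 1 = 6 moves.
A route of 6 moves achieves this: d4 → d3 → d2 → c2 → b2 → b1 → c1.
Since 6 matches the lower bound, it is optimal.

6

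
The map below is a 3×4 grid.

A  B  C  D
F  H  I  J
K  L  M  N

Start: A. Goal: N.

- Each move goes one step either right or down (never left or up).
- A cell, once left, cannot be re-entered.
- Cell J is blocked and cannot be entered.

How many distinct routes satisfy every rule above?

A right/down-only route from A to N makes exactly 2 down-moves and 3 right-moves in some order.
With no other constraints that would be C(5,2) = 10 routes.
Subtract routes through each blocked cell (inclusion–exclusion for overlaps): − through J: 4 → 6.
That gives 6 routes.

6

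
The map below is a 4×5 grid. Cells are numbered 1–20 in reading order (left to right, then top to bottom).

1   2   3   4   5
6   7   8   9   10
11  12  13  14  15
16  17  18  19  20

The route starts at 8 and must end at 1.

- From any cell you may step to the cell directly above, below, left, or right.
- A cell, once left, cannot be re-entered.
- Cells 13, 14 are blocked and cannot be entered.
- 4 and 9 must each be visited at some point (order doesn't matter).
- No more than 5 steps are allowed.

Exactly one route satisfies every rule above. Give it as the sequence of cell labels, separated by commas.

8, 9, 4, 3, 2, 1

The budget equals the shortest possible length, so every move has to be on a shortest route through the required cells.
Route from 8: right 1 to 9, up 1 to 4, left 3 to 1 — 5 moves in all.
Check: all required cells visited; 5 ≤ 5 moves.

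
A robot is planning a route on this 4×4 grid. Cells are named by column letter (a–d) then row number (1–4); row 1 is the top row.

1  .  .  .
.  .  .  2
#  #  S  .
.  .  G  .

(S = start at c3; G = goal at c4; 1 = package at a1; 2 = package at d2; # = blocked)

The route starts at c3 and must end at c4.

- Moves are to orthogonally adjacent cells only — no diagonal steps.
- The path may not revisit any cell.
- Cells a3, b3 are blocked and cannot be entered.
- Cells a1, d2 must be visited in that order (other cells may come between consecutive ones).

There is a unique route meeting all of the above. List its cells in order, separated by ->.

c3 -> c2 -> b2 -> a2 -> a1 -> b1 -> c1 -> d1 -> d2 -> d3 -> d4 -> c4

The waypoints must appear in the order a1, d2, with no cell reused.
Route from c3: up to c2, 2× left (reaching a2), up to a1, 3× right (reaching d1), 3× down (reaching d4), left to c4 — 11 moves in all.
Check: order respected (1 at step 4, 2 at step 8).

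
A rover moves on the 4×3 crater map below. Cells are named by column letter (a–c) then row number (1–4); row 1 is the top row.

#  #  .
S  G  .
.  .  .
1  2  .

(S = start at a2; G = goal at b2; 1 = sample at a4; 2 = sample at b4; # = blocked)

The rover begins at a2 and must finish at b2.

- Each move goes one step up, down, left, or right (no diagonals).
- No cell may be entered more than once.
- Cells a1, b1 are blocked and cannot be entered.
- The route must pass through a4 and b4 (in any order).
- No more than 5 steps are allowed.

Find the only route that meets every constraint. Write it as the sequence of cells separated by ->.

The budget equals the shortest possible length, so every move has to be on a shortest route through the required cells.
Route from a2: down 2 to a4, right 1 to b4, up 2 to b2 — 5 moves in all.
Check: all required cells visited; 5 ≤ 5 moves.

a2 -> a3 -> a4 -> b4 -> b3 -> b2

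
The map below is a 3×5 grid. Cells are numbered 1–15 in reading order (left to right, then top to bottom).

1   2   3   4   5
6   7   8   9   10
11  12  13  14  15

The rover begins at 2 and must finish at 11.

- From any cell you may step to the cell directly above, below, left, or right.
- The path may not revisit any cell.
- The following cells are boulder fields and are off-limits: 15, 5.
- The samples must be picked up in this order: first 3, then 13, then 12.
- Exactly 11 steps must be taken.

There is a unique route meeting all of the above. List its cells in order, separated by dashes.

2 - 1 - 6 - 7 - 8 - 3 - 4 - 9 - 14 - 13 - 12 - 11

The waypoints must appear in the order 3, 13, 12, with no cell reused.
Route from 2: left to 1, down to 6, 2× right (reaching 8), up to 3, right to 4, 2× down (reaching 14), 3× left (reaching 11) — 11 moves in all.
Check: order respected (3 at step 5, 13 at step 9, 12 at step 10); 11 moves as required.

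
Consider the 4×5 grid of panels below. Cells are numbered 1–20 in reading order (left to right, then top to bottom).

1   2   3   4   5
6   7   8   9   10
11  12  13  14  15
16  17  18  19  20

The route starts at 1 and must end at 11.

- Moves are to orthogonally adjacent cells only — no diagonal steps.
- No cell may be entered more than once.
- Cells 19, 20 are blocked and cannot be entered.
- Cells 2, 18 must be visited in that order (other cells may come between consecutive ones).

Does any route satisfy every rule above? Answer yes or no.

One route that works: 1 → 2 → 7 → 12 → 13 → 18 → 17 → 16 → 11.

yes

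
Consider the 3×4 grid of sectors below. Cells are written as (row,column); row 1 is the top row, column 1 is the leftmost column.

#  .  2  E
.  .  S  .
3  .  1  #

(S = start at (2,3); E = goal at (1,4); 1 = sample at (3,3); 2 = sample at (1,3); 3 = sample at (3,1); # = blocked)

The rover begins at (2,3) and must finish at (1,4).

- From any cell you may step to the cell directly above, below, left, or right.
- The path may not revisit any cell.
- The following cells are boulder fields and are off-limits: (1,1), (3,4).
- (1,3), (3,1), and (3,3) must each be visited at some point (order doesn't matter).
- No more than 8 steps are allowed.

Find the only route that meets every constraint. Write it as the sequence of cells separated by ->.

(2,3) -> (3,3) -> (3,2) -> (3,1) -> (2,1) -> (2,2) -> (1,2) -> (1,3) -> (1,4)

The budget equals the shortest possible length, so every move has to be on a shortest route through the required cells.
Route from (2,3): down 1 to (3,3), left 2 to (3,1), up 1 to (2,1), right 1 to (2,2), up 1 to (1,2), right 2 to (1,4) — 8 moves in all.
Check: all required cells visited; 8 ≤ 8 moves.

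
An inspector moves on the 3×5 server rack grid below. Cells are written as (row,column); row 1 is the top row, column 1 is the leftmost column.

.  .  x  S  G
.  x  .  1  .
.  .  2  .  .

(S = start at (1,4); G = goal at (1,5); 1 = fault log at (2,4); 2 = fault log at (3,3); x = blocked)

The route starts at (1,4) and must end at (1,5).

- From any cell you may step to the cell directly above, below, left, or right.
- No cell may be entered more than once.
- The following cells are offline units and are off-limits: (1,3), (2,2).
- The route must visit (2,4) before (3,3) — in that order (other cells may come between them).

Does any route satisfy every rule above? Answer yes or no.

One route that works: (1,4) → (2,4) → (2,3) → (3,3) → (3,4) → (3,5) → (2,5) → (1,5).

yes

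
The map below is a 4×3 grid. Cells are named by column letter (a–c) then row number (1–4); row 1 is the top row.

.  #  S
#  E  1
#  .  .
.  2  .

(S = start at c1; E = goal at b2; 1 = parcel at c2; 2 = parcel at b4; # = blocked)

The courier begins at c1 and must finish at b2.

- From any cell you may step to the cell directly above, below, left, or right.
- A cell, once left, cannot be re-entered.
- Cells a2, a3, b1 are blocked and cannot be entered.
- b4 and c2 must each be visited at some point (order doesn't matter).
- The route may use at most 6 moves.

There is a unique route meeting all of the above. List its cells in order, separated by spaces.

Any route must reach b4 and c2 and still end at b2 within 6 moves, so the order of the required stops is forced.
Route from c1: down 3 to c4, left 1 to b4, up 2 to b2 — 6 moves in all.
Check: all required cells visited; 6 ≤ 6 moves.

c1 c2 c3 c4 b4 b3 b2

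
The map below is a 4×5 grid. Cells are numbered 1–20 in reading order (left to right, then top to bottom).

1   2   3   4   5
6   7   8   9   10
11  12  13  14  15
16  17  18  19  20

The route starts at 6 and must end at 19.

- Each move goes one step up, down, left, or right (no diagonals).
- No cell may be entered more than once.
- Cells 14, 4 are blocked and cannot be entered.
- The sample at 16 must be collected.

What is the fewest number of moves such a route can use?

Any route passes through 16 somewhere between 6 and 19. Summing Manhattan distances along the two legs (6 → 16 → 19) gives a lower bound of 2 + 3 = 5 moves.
A route of 5 moves achieves this: 6 → 11 → 16 → 17 → 18 → 19.
Since 5 matches the lower bound, it is optimal.

5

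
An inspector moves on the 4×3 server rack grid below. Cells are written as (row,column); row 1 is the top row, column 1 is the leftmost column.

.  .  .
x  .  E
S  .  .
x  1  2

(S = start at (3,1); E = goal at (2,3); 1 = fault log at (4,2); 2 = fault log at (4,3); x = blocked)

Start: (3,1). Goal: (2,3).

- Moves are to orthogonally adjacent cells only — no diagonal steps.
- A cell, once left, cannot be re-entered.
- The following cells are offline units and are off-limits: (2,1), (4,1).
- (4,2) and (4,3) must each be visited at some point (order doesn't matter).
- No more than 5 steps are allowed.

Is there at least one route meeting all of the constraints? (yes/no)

yes

One route that works: (3,1) → (3,2) → (4,2) → (4,3) → (3,3) → (2,3).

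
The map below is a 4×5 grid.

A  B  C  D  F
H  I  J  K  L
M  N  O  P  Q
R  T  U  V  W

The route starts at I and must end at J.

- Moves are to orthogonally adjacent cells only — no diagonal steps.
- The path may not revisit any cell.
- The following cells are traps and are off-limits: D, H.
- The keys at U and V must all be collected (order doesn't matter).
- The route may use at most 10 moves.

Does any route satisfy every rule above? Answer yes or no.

One route that works: I → N → T → U → V → P → K → J.

yes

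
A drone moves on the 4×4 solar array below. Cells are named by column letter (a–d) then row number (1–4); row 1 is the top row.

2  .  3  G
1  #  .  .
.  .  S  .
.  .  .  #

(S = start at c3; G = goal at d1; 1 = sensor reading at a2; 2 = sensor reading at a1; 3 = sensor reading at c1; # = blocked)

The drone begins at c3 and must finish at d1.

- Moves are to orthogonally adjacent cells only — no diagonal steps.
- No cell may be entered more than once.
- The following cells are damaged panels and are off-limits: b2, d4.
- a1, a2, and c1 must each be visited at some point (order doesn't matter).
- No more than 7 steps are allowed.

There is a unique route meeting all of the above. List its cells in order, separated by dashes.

c3 - b3 - a3 - a2 - a1 - b1 - c1 - d1

The budget equals the shortest possible length, so every move has to be on a shortest route through the required cells.
Route from c3: left 2 to a3, up 2 to a1, right 3 to d1 — 7 moves in all.
Check: all required cells visited; 7 ≤ 7 moves.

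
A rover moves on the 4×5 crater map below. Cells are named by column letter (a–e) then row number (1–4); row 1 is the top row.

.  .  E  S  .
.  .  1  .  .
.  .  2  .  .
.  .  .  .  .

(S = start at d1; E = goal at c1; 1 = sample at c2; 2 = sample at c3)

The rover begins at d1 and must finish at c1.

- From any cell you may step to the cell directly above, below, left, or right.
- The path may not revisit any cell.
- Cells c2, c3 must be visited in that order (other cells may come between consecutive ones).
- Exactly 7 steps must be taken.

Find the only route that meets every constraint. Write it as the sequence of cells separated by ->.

d1 -> d2 -> c2 -> c3 -> b3 -> b2 -> b1 -> c1

The waypoints must appear in the order c2, c3, with no cell reused.
Route from d1: down to d2, left to c2, down to c3, left to b3, 2× up (reaching b1), right to c1 — 7 moves in all.
Check: order respected (1 at step 2, 2 at step 3); 7 moves as required.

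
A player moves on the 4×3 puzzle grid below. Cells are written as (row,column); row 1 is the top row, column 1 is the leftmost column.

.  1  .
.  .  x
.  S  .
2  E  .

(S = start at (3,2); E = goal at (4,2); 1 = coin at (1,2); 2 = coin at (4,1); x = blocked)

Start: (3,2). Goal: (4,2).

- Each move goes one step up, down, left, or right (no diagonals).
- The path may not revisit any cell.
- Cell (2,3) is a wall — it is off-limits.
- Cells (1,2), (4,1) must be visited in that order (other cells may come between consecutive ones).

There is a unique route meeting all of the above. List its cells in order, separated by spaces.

The waypoints must appear in the order (1,2), (4,1), with no cell reused.
Route from (3,2): up 2 to (1,2), left 1 to (1,1), down 3 to (4,1), right 1 to (4,2) — 7 moves in all.
Check: order respected (1 at step 2, 2 at step 6).

(3,2) (2,2) (1,2) (1,1) (2,1) (3,1) (4,1) (4,2)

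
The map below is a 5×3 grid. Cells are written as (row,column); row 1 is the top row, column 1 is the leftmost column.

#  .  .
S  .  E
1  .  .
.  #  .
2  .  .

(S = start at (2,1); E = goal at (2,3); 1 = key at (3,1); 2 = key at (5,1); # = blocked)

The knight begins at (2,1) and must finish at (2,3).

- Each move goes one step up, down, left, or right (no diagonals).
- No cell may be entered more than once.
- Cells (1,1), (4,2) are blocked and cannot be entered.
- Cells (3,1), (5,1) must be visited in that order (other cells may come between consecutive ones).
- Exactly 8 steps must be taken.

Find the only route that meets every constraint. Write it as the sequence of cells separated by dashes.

(2,1) - (3,1) - (4,1) - (5,1) - (5,2) - (5,3) - (4,3) - (3,3) - (2,3)

The waypoints must appear in the order (3,1), (5,1), with no cell reused.
Route from (2,1): 3× down (reaching (5,1)), 2× right (reaching (5,3)), 3× up (reaching (2,3)) — 8 moves in all.
Check: order respected (1 at step 1, 2 at step 3); 8 moves as required.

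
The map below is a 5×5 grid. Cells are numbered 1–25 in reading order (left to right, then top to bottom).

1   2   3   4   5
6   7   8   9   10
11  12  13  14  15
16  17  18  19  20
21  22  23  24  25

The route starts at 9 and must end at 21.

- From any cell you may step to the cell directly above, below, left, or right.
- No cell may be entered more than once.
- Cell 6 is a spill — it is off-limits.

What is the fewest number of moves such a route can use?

6

The Manhattan distance from 9 to 21 is |2−5| + |4−1| = 6, so at least 6 moves are needed.
A route of 6 moves achieves this: 9 → 14 → 19 → 24 → 23 → 22 → 21.
Since 6 matches the lower bound, it is optimal.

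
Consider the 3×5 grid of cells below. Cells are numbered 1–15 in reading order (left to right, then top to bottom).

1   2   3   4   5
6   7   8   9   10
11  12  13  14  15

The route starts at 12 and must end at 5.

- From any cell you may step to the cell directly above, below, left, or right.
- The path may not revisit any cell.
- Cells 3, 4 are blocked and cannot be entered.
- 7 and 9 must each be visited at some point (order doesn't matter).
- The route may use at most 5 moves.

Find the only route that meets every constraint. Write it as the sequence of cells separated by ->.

The budget equals the shortest possible length, so every move has to be on a shortest route through the required cells.
Route from 12: up to 7, 3× right (reaching 10), up to 5 — 5 moves in all.
Check: all required cells visited; 5 ≤ 5 moves.

12 -> 7 -> 8 -> 9 -> 10 -> 5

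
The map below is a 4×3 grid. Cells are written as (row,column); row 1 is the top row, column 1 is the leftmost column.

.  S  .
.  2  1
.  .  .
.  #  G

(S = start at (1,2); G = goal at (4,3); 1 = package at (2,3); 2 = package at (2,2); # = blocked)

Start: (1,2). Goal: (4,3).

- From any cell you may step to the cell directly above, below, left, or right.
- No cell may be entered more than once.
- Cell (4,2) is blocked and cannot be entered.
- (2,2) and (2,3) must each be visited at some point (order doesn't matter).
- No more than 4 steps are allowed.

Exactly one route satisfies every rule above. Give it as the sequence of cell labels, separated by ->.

The 4-move cap with required stops at (2,2), (2,3) leaves no slack for detours.
Route from (1,2): down to (2,2), right to (2,3), 2× down (reaching (4,3)) — 4 moves in all.
Check: all required cells visited; 4 ≤ 4 moves.

(1,2) -> (2,2) -> (2,3) -> (3,3) -> (4,3)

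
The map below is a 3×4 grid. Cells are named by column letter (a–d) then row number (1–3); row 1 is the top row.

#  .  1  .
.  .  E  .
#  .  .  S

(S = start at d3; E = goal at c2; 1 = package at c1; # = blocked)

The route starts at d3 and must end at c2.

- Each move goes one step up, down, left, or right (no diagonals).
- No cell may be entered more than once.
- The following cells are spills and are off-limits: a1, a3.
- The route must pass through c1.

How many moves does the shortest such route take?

Any route passes through c1 somewhere between d3 and c2. Summing Manhattan distances along the two legs (d3 → c1 → c2) gives a lower bound of 3 + 1 = 4 moves.
A route of 4 moves achieves this: d3 → d2 → d1 → c1 → c2.
Since 4 matches the lower bound, it is optimal.

4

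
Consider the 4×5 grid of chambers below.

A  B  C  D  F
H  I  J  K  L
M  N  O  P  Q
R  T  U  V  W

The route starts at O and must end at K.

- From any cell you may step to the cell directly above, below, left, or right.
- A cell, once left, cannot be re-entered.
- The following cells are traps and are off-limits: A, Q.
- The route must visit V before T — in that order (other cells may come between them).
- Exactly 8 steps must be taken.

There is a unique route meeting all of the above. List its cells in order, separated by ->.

The waypoints must appear in the order V, T, with no cell reused.
Route from O: right 1 to P, down 1 to V, left 2 to T, up 2 to I, right 2 to K — 8 moves in all.
Check: order respected (V at step 2, T at step 4); 8 moves as required.

O -> P -> V -> U -> T -> N -> I -> J -> K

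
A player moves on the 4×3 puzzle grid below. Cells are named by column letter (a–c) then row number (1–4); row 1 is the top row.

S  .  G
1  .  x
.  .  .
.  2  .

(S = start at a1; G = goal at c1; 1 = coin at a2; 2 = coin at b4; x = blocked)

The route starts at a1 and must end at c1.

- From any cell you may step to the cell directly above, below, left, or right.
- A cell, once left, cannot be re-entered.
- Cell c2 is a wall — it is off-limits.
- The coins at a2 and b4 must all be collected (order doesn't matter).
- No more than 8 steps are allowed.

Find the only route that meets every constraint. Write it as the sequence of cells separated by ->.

The budget equals the shortest possible length, so every move has to be on a shortest route through the required cells.
Route from a1: 3× down (reaching a4), right to b4, 3× up (reaching b1), right to c1 — 8 moves in all.
Check: all required cells visited; 8 ≤ 8 moves.

a1 -> a2 -> a3 -> a4 -> b4 -> b3 -> b2 -> b1 -> c1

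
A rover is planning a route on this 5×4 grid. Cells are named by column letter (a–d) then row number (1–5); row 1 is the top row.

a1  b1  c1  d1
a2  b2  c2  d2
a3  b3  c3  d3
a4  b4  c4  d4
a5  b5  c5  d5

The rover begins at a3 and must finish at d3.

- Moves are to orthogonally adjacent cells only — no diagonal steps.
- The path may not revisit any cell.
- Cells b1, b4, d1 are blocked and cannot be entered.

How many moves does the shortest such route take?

The Manhattan distance from a3 to d3 is |3−3| + |1−4| = 3, so at least 3 moves are needed.
A route of 3 moves achieves this: a3 → b3 → c3 → d3.
Since 3 matches the lower bound, it is optimal.

3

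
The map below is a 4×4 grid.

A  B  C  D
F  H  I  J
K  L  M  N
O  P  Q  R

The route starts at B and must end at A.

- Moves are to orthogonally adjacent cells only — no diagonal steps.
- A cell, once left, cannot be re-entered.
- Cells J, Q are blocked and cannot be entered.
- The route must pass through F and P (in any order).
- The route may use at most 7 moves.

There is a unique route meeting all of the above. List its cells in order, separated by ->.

The budget equals the shortest possible length, so every move has to be on a shortest route through the required cells.
Route from B: down 3 to P, left 1 to O, up 3 to A — 7 moves in all.
Check: all required cells visited; 7 ≤ 7 moves.

B -> H -> L -> P -> O -> K -> F -> A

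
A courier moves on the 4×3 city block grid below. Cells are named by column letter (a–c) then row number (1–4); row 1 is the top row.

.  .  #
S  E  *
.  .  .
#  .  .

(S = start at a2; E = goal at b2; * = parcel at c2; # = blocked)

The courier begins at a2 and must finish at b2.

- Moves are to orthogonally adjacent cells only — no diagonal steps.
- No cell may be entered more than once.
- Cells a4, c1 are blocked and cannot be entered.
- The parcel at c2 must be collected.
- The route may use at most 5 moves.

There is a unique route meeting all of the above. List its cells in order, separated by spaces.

The 5-move cap with required stops at c2 leaves no slack for detours.
Route from a2: down 1 to a3, right 2 to c3, up 1 to c2, left 1 to b2 — 5 moves in all.
Check: all required cells visited; 5 ≤ 5 moves.

a2 a3 b3 c3 c2 b2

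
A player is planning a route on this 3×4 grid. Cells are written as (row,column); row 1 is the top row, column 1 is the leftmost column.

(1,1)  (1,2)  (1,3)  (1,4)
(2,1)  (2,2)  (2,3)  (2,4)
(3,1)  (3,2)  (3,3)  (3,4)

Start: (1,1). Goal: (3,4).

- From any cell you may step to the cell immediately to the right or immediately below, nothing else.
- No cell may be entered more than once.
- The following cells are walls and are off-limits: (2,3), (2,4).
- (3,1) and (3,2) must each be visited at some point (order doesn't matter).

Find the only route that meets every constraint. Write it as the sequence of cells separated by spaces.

Moves only go right or down, so the column and row indices never decrease.
Route from (1,1): 2× down (reaching (3,1)), 3× right (reaching (3,4)) — 5 moves in all.
Check: all required cells visited.

(1,1) (2,1) (3,1) (3,2) (3,3) (3,4)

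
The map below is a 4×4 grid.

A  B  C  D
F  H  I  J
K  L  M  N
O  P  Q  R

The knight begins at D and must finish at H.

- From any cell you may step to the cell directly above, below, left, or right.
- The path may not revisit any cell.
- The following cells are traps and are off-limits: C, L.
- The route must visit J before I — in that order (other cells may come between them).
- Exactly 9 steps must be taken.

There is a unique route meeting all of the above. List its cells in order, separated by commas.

D, J, I, M, Q, P, O, K, F, H

The waypoints must appear in the order J, I, with no cell reused.
Route from D: down to J, left to I, 2× down (reaching Q), 2× left (reaching O), 2× up (reaching F), right to H — 9 moves in all.
Check: order respected (J at step 1, I at step 2); 9 moves as required.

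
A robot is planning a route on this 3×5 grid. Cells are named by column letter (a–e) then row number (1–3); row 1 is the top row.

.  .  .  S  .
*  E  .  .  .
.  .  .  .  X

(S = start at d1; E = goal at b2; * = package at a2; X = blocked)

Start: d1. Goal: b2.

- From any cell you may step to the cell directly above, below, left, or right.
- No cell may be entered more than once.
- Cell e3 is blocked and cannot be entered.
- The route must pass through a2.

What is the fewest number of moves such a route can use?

5

Any route passes through a2 somewhere between d1 and b2. Summing Manhattan distances along the two legs (d1 → a2 → b2) gives a lower bound of 4 + 1 = 5 moves.
A route of 5 moves achieves this: d1 → c1 → b1 → a1 → a2 → b2.
Since 5 matches the lower bound, it is optimal.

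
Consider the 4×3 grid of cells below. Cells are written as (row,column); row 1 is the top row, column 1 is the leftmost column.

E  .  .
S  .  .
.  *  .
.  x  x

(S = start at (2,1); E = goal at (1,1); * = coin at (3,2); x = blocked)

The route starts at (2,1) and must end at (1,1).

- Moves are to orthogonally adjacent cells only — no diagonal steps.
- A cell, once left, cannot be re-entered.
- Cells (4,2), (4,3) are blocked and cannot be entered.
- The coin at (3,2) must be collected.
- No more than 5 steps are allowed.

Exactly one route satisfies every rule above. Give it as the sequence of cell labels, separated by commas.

(2,1), (3,1), (3,2), (2,2), (1,2), (1,1)

Any route must reach (3,2) and still end at (1,1) within 5 moves, so the order of the required stops is forced.
Route from (2,1): down to (3,1), right to (3,2), 2× up (reaching (1,2)), left to (1,1) — 5 moves in all.
Check: all required cells visited; 5 ≤ 5 moves.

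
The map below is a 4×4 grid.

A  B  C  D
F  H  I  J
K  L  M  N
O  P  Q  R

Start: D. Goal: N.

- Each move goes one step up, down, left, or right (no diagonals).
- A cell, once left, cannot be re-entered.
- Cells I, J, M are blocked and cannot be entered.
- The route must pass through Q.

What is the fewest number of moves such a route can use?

8

Any route passes through Q somewhere between D and N. Summing Manhattan distances along the two legs (D → Q → N) gives a lower bound of 4 + 2 = 6 moves.
That bound ignores the blocked cells. Measuring each leg by the fewest moves that actually steer around them (D→Q: 6; Q→N: 2) raises the lower bound to 8.
A route of 8 moves exists: D → C → B → H → L → P → Q → R → N.
Since 8 matches that lower bound, it is optimal.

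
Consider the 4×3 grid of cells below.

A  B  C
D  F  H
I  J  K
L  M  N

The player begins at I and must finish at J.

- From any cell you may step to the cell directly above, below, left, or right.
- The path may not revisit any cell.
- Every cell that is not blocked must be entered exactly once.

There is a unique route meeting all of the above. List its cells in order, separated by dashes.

I - L - M - N - K - H - C - B - A - D - F - J

Need to visit all 12 open cells exactly once, starting at I and ending at J.
Cell C has only two open neighbours (H and B), so the path must pass straight through it: one of those is the cell it's entered from and the other is where it exits.
Route from I: down to L, 2× right (reaching N), 3× up (reaching C), 2× left (reaching A), down to D, right to F, down to J — 11 moves in all.
Check: all 12 open cells covered.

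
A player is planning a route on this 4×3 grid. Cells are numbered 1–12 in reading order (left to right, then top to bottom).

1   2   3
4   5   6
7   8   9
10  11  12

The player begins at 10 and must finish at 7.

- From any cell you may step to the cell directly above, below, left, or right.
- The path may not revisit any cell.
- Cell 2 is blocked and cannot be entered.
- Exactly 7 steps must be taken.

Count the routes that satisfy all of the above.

4

Need simple routes of exactly 7 moves from 10 to 7 (Manhattan distance 1, so 3 moves are spent on a detour and 3 undoing it).
Enumerating: 10 11 8 9 6 5 4 7 | 10 11 12 9 6 5 8 7 | 10 11 12 9 6 5 4 7 | 10 11 12 9 8 5 4 7.
That gives 4 routes.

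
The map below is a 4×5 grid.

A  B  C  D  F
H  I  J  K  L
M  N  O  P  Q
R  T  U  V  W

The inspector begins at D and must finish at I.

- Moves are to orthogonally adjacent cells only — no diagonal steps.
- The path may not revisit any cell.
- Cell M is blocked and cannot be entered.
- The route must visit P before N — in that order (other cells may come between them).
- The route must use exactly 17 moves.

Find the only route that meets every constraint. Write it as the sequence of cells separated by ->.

The waypoints must appear in the order P, N, with no cell reused.
Route from D: right 1 to F, down 1 to L, left 1 to K, down 1 to P, right 1 to Q, down 1 to W, left 3 to T, up 1 to N, right 1 to O, up 2 to C, left 2 to A, down 1 to H, right 1 to I — 17 moves in all.
Check: order respected (P at step 4, N at step 10); 17 moves as required.

D -> F -> L -> K -> P -> Q -> W -> V -> U -> T -> N -> O -> J -> C -> B -> A -> H -> I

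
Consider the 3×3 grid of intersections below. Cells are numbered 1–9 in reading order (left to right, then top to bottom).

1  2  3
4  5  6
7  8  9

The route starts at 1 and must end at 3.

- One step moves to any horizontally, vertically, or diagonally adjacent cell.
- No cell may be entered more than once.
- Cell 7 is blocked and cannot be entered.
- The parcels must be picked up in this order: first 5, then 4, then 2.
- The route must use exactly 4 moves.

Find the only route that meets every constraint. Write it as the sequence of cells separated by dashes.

1 - 5 - 4 - 2 - 3

The waypoints must appear in the order 5, 4, 2, with no cell reused.
Route from 1: down-right 1 to 5, left 1 to 4, up-right 1 to 2, right 1 to 3 — 4 moves in all.
Check: order respected (5 at step 1, 4 at step 2, 2 at step 3); 4 moves as required.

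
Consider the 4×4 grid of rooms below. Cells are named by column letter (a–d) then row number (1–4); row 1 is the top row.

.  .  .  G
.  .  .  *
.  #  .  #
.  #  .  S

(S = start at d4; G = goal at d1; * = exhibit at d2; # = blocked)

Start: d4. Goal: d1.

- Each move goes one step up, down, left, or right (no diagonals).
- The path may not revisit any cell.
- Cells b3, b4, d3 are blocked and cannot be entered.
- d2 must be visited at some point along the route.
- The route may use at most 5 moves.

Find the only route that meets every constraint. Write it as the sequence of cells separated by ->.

Any route must reach d2 and still end at d1 within 5 moves, so the order of the required stops is forced.
Route from d4: left 1 to c4, up 2 to c2, right 1 to d2, up 1 to d1 — 5 moves in all.
Check: all required cells visited; 5 ≤ 5 moves.

d4 -> c4 -> c3 -> c2 -> d2 -> d1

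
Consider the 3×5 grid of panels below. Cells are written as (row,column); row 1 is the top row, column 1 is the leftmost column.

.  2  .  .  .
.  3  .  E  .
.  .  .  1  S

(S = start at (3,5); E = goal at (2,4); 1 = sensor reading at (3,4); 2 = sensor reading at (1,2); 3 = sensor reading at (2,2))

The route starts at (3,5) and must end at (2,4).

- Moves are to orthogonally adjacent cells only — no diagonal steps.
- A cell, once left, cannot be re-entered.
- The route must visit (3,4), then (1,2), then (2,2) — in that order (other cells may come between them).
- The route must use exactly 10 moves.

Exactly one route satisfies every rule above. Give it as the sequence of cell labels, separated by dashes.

(3,5) - (3,4) - (3,3) - (3,2) - (3,1) - (2,1) - (1,1) - (1,2) - (2,2) - (2,3) - (2,4)

The waypoints must appear in the order (3,4), (1,2), (2,2), with no cell reused.
Route from (3,5): 4× left (reaching (3,1)), 2× up (reaching (1,1)), right to (1,2), down to (2,2), 2× right (reaching (2,4)) — 10 moves in all.
Check: order respected (1 at step 1, 2 at step 7, 3 at step 8); 10 moves as required.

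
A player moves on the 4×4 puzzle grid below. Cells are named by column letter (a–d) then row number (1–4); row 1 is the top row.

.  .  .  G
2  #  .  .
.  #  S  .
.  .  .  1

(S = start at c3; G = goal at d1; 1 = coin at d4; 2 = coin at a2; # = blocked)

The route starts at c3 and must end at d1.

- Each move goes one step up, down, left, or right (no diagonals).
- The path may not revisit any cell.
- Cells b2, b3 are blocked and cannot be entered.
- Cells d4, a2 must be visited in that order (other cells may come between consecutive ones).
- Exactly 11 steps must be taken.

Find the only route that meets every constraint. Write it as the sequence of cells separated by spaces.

c3 d3 d4 c4 b4 a4 a3 a2 a1 b1 c1 d1

The waypoints must appear in the order d4, a2, with no cell reused.
Route from c3: right 1 to d3, down 1 to d4, left 3 to a4, up 3 to a1, right 3 to d1 — 11 moves in all.
Check: order respected (1 at step 2, 2 at step 7); 11 moves as required.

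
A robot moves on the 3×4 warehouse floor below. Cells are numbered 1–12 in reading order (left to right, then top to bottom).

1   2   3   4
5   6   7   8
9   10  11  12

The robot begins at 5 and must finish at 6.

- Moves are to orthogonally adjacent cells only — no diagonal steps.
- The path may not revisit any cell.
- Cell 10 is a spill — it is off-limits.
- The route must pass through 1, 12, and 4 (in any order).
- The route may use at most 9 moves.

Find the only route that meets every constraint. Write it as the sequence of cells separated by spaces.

Any route must reach 1, 12, and 4 and still end at 6 within 9 moves, so the order of the required stops is forced.
Route from 5: up 1 to 1, right 3 to 4, down 2 to 12, left 1 to 11, up 1 to 7, left 1 to 6 — 9 moves in all.
Check: all required cells visited; 9 ≤ 9 moves.

5 1 2 3 4 8 12 11 7 6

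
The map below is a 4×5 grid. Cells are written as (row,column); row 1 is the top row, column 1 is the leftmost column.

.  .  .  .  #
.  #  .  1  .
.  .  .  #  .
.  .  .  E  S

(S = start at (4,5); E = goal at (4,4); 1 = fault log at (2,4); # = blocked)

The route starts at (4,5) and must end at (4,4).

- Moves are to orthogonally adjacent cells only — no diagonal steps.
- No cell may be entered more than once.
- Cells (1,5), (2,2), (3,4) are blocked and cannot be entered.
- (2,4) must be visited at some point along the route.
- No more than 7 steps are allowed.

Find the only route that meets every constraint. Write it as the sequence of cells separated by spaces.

The budget equals the shortest possible length, so every move has to be on a shortest route through the required cells.
Route from (4,5): up 2 to (2,5), left 2 to (2,3), down 2 to (4,3), right 1 to (4,4) — 7 moves in all.
Check: all required cells visited; 7 ≤ 7 moves.

(4,5) (3,5) (2,5) (2,4) (2,3) (3,3) (4,3) (4,4)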